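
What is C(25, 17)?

1081575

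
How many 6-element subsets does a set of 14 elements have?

3003

C(14,6) = (14·13·12·11·10·9) / 6! = 2162160 / 720 = 3003.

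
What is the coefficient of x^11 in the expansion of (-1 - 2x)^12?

24576

The general term is C(12,j)·(-1)^j·(-2x)^(12-j); the x^11 term has j = 1.
C(12,1) = 12.
Coefficient = C(12,1) · (-1)^1 · (-2)^11 = 12 · (-1) · (-2048) = 24576.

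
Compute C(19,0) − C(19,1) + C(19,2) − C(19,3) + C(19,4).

3060

The partial alternating sum Σ_{k=0}^{4} (−1)^k C(19,k) = (−1)^4 C(18,4) = 3060.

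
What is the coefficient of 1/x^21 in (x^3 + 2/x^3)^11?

28160

General term: C(11,j)·(x^3)^j·(2/x^3)^(11-j), with x-exponent 3j − 3(11−j) = 6j − 33.
Set 6j − 33 = -21: j = 2.
C(11,2) = 55; 1^2 = 1; 2^9 = 512.
Coefficient = 55 · 1 · 512 = 28160.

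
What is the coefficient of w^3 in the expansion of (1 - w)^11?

-165

The general term is C(11,j)·(1)^j·(-w)^(11-j); the w^3 term has j = 8.
C(11,8) = 165.
Coefficient = C(11,8) · (-1)^3 = 165 · (-1) = -165.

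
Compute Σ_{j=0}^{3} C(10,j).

176

1 + 10 + 45 + 120 = 176.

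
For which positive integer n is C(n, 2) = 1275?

n(n−1)/2 = 1275 ⇒ n(n−1) = 2550. Since 51·50 = 2550, n = 51.

51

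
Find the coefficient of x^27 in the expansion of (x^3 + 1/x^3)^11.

11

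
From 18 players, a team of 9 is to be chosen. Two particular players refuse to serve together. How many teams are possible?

37180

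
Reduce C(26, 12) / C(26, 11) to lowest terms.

5/4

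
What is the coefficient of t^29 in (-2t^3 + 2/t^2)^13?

-638976

General term: C(13,j)·(-2t^3)^j·(2/t^2)^(13-j), with t-exponent 3j − 2(13−j) = 5j − 26.
Set 5j − 26 = 29: j = 11.
C(13,11) = 78; (-2)^11 = -2048; 2^2 = 4.
Coefficient = 78 · (-2048) · 4 = -638976.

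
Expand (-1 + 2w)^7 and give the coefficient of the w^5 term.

The general term is C(7,j)·(-1)^j·(2w)^(7-j); the w^5 term has j = 2.
C(7,2) = 21.
Coefficient = C(7,2) · 2^5 = 21 · 32 = 672.

672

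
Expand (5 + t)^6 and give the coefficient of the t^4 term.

375

The general term is C(6,j)·(5)^j·(t)^(6-j); the t^4 term has j = 2.
C(6,2) = 15.
Coefficient = C(6,2) · 5^2 = 15 · 25 = 375.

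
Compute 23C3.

1771

C(23,3) = (23·22·21) / 3! = 10626 / 6 = 1771.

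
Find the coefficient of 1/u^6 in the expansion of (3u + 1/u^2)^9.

General term: C(9,j)·(3u)^j·(1/u^2)^(9-j), with u-exponent 1j − 2(9−j) = 3j − 18.
Set 3j − 18 = -6: j = 4.
C(9,4) = 126; 3^4 = 81; 1^5 = 1.
Coefficient = 126 · 81 · 1 = 10206.

10206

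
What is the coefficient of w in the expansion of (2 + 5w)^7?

The general term is C(7,j)·(2)^j·(5w)^(7-j); the w^1 term has j = 6.
C(7,6) = 7.
Coefficient = C(7,6) · 2^6 · 5^1 = 7 · 64 · 5 = 2240.

2240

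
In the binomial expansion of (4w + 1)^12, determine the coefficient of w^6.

The general term is C(12,j)·(4w)^j·(1)^(12-j); the w^6 term has j = 6.
C(12,6) = 924.
Coefficient = C(12,6) · 4^6 = 924 · 4096 = 3784704.

3784704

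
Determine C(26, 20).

C(26,20) = C(26,6) by symmetry.
C(26,6) = (26·25·24·23·22·21) / 6! = 165765600 / 720 = 230230.

230230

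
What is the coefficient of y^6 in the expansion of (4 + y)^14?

196804608

The general term is C(14,j)·(4)^j·(y)^(14-j); the y^6 term has j = 8.
C(14,8) = 3003.
Coefficient = C(14,8) · 4^8 = 3003 · 65536 = 196804608.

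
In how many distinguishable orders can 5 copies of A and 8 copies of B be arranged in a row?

Choose positions for the A's: C(13,5) = 1287.

1287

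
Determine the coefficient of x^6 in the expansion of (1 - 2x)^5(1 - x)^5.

1970

Coefficient of x^6 = Σ_{j} C(5,j)·(-2)^j·C(5,6-j)·(-1)^(6-j) for j from 1 to 5.
= 10 + 200 + 800 + 800 + 160 = 1970.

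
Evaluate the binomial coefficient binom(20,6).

C(20,6) = (20·19·18·17·16·15) / 6! = 27907200 / 720 = 38760.

38760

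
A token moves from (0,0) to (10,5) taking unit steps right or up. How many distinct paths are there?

3003

Each path is a sequence of 15 steps with 10 rights: C(15,10) = 3003.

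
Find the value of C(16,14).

120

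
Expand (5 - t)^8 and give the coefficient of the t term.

-625000

The general term is C(8,j)·(5)^j·(-t)^(8-j); the t^1 term has j = 7.
C(8,7) = 8.
Coefficient = C(8,7) · 5^7 · (-1)^1 = 8 · 78125 · (-1) = -625000.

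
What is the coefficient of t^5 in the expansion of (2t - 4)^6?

The general term is C(6,j)·(2t)^j·(-4)^(6-j); the t^5 term has j = 5.
C(6,5) = 6.
Coefficient = C(6,5) · 2^5 · (-4)^1 = 6 · 32 · (-4) = -768.

-768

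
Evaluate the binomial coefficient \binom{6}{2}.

15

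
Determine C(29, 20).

10015005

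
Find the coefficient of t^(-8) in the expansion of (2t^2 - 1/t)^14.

General term: C(14,j)·(2t^2)^j·(-1/t)^(14-j), with t-exponent 2j − 1(14−j) = 3j − 14.
Set 3j − 14 = -8: j = 2.
C(14,2) = 91; 2^2 = 4; (-1)^12 = 1.
Coefficient = 91 · 4 · 1 = 364.

364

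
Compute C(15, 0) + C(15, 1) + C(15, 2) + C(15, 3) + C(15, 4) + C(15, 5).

4944

1 + 15 + 105 + 455 + 1365 + 3003 = 4944.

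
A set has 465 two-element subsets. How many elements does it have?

n(n−1)/2 = 465 ⇒ n(n−1) = 930. Since 31·30 = 930, n = 31.

31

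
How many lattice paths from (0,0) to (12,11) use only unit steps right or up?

Each path is a sequence of 23 steps with 12 rights: C(23,12) = 1352078.

1352078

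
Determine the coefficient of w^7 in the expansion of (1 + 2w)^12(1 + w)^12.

5329368

Coefficient of w^7 = Σ_{j} C(12,j)·2^j·C(12,7-j)·1^(7-j) for j from 0 to 7.
= 792 + 22176 + 209088 + 871200 + 1742400 + 1672704 + 709632 + 101376 = 5329368.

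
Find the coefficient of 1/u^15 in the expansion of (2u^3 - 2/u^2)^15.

14909440

General term: C(15,j)·(2u^3)^j·(-2/u^2)^(15-j), with u-exponent 3j − 2(15−j) = 5j − 30.
Set 5j − 30 = -15: j = 3.
C(15,3) = 455; 2^3 = 8; (-2)^12 = 4096.
Coefficient = 455 · 8 · 4096 = 14909440.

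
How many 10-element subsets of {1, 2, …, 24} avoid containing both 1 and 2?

All 10-subsets: C(24,10) = 1961256. Those containing both fixed elements: C(22,8) = 319770.
1961256 − 319770 = 1641486.

1641486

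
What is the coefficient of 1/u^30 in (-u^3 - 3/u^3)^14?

48361131

General term: C(14,j)·(-u^3)^j·(-3/u^3)^(14-j), with u-exponent 3j − 3(14−j) = 6j − 42.
Set 6j − 42 = -30: j = 2.
C(14,2) = 91; (-1)^2 = 1; (-3)^12 = 531441.
Coefficient = 91 · 1 · 531441 = 48361131.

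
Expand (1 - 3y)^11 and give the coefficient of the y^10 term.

The general term is C(11,j)·(1)^j·(-3y)^(11-j); the y^10 term has j = 1.
C(11,1) = 11.
Coefficient = C(11,1) · (-3)^10 = 11 · 59049 = 649539.

649539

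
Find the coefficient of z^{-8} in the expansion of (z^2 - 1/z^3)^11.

General term: C(11,j)·(z^2)^j·(-1/z^3)^(11-j), with z-exponent 2j − 3(11−j) = 5j − 33.
Set 5j − 33 = -8: j = 5.
C(11,5) = 462; 1^5 = 1; (-1)^6 = 1.
Coefficient = 462 · 1 · 1 = 462.

462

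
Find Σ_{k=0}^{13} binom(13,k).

8192

Setting x = 1 in (1+x)^13 gives Σ C(13,k) = 2^13 = 8192.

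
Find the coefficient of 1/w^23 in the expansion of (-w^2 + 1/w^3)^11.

55

General term: C(11,j)·(-w^2)^j·(1/w^3)^(11-j), with w-exponent 2j − 3(11−j) = 5j − 33.
Set 5j − 33 = -23: j = 2.
C(11,2) = 55; (-1)^2 = 1; 1^9 = 1.
Coefficient = 55 · 1 · 1 = 55.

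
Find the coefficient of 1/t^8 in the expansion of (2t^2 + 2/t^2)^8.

General term: C(8,j)·(2t^2)^j·(2/t^2)^(8-j), with t-exponent 2j − 2(8−j) = 4j − 16.
Set 4j − 16 = -8: j = 2.
C(8,2) = 28; 2^2 = 4; 2^6 = 64.
Coefficient = 28 · 4 · 64 = 7168.

7168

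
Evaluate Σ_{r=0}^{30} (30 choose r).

1073741824

Setting x = 1 in (1+x)^30 gives Σ C(30,r) = 2^30 = 1073741824.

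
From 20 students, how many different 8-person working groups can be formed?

125970

This is C(20,8) = 125970.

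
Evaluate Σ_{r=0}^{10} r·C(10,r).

Differentiating (1+x)^10 and setting x=1: Σ r·C(10,r) = 10·2^9 = 5120.

5120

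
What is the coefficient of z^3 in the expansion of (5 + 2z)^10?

The general term is C(10,j)·(5)^j·(2z)^(10-j); the z^3 term has j = 7.
C(10,7) = 120.
Coefficient = C(10,7) · 5^7 · 2^3 = 120 · 78125 · 8 = 75000000.

75000000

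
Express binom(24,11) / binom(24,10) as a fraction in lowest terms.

14/11

C(n,k+1)/C(n,k) = (n−k)/(k+1) = (24−10)/(10+1) = 14/11.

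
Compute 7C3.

C(7,3) = (7·6·5) / 3! = 210 / 6 = 35.

35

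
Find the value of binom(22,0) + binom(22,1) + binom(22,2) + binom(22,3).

1794

1 + 22 + 231 + 1540 = 1794.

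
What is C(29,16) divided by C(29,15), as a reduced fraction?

C(n,k+1)/C(n,k) = (n−k)/(k+1) = (29−15)/(15+1) = 14/16 = 7/8.

7/8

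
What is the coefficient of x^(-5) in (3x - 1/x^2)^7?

945

General term: C(7,j)·(3x)^j·(-1/x^2)^(7-j), with x-exponent 1j − 2(7−j) = 3j − 14.
Set 3j − 14 = -5: j = 3.
C(7,3) = 35; 3^3 = 27; (-1)^4 = 1.
Coefficient = 35 · 27 · 1 = 945.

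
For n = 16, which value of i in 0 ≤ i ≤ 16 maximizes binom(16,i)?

C(16,i) is maximized at i = 16/2 = 8.

8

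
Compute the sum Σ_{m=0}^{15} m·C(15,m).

245760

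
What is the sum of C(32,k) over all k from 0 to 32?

4294967296

Setting x = 1 in (1+x)^32 gives Σ C(32,k) = 2^32 = 4294967296.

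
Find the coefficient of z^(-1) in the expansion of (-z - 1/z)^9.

-126

General term: C(9,j)·(-z)^j·(-1/z)^(9-j), with z-exponent 1j − 1(9−j) = 2j − 9.
Set 2j − 9 = -1: j = 4.
C(9,4) = 126; (-1)^4 = 1; (-1)^5 = -1.
Coefficient = 126 · 1 · (-1) = -126.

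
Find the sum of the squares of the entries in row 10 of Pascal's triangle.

184756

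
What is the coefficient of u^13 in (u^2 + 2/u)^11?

General term: C(11,j)·(u^2)^j·(2/u)^(11-j), with u-exponent 2j − 1(11−j) = 3j − 11.
Set 3j − 11 = 13: j = 8.
C(11,8) = 165; 1^8 = 1; 2^3 = 8.
Coefficient = 165 · 1 · 8 = 1320.

1320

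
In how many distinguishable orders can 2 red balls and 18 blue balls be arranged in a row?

Choose positions for the red balls: C(20,2) = 190.

190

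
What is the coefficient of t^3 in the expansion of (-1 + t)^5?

10

The general term is C(5,j)·(-1)^j·(t)^(5-j); the t^3 term has j = 2.
C(5,2) = 10.
Coefficient = C(5,2) = 10.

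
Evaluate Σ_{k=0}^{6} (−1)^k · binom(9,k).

The partial alternating sum Σ_{k=0}^{6} (−1)^k C(9,k) = (−1)^6 C(8,6) = 28.

28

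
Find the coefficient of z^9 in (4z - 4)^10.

-10485760

The general term is C(10,j)·(4z)^j·(-4)^(10-j); the z^9 term has j = 9.
C(10,9) = 10.
Coefficient = C(10,9) · 4^9 · (-4)^1 = 10 · 262144 · (-4) = -10485760.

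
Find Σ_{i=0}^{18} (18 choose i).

The entries of row 18 sum to 2^18 = 262144.

262144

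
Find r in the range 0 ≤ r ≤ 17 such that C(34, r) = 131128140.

10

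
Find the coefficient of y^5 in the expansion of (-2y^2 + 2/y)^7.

General term: C(7,j)·(-2y^2)^j·(2/y)^(7-j), with y-exponent 2j − 1(7−j) = 3j − 7.
Set 3j − 7 = 5: j = 4.
C(7,4) = 35; (-2)^4 = 16; 2^3 = 8.
Coefficient = 35 · 16 · 8 = 4480.

4480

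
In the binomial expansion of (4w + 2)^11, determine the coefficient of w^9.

57671680

The general term is C(11,j)·(4w)^j·(2)^(11-j); the w^9 term has j = 9.
C(11,9) = 55.
Coefficient = C(11,9) · 4^9 · 2^2 = 55 · 262144 · 4 = 57671680.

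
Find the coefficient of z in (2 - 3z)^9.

-6912

The general term is C(9,j)·(2)^j·(-3z)^(9-j); the z^1 term has j = 8.
C(9,8) = 9.
Coefficient = C(9,8) · 2^8 · (-3)^1 = 9 · 256 · (-3) = -6912.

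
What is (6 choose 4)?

15

C(6,4) = C(6,2) by symmetry.
C(6,2) = (6·5) / 2! = 30 / 2 = 15.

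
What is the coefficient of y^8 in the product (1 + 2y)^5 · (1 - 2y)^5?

1280

Coefficient of y^8 = Σ_{j} C(5,j)·2^j·C(5,8-j)·(-2)^(8-j) for j from 3 to 5.
= (-2560) + 6400 + (-2560) = 1280.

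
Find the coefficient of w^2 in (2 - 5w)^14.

9318400

The general term is C(14,j)·(2)^j·(-5w)^(14-j); the w^2 term has j = 12.
C(14,12) = 91.
Coefficient = C(14,12) · 2^12 · (-5)^2 = 91 · 4096 · 25 = 9318400.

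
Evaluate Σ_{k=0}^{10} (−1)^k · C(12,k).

The partial alternating sum Σ_{k=0}^{10} (−1)^k C(12,k) = (−1)^10 C(11,10) = 11.

11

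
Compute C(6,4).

C(6,4) = C(6,2) by symmetry.
C(6,2) = (6·5) / 2! = 30 / 2 = 15.

15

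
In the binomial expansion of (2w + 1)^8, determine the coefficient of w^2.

112

The general term is C(8,j)·(2w)^j·(1)^(8-j); the w^2 term has j = 2.
C(8,2) = 28.
Coefficient = C(8,2) · 2^2 = 28 · 4 = 112.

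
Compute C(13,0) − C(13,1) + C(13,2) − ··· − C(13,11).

-12

The partial alternating sum Σ_{k=0}^{11} (−1)^k C(13,k) = (−1)^11 C(12,11) = -12.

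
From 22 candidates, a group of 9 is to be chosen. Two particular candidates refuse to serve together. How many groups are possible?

419900

All 9-subsets: C(22,9) = 497420. Those containing both fixed elements: C(20,7) = 77520.
497420 − 77520 = 419900.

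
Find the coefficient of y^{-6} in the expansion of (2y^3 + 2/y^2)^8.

7168

General term: C(8,j)·(2y^3)^j·(2/y^2)^(8-j), with y-exponent 3j − 2(8−j) = 5j − 16.
Set 5j − 16 = -6: j = 2.
C(8,2) = 28; 2^2 = 4; 2^6 = 64.
Coefficient = 28 · 4 · 64 = 7168.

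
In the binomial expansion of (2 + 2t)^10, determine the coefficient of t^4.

The general term is C(10,j)·(2)^j·(2t)^(10-j); the t^4 term has j = 6.
C(10,6) = 210.
Coefficient = C(10,6) · 2^6 · 2^4 = 210 · 64 · 16 = 215040.

215040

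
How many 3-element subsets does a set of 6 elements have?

C(6,3) = (6·5·4) / 3! = 120 / 6 = 20.

20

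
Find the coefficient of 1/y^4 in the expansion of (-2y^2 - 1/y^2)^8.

General term: C(8,j)·(-2y^2)^j·(-1/y^2)^(8-j), with y-exponent 2j − 2(8−j) = 4j − 16.
Set 4j − 16 = -4: j = 3.
C(8,3) = 56; (-2)^3 = -8; (-1)^5 = -1.
Coefficient = 56 · (-8) · (-1) = 448.

448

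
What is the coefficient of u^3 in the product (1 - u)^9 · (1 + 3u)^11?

1104

Coefficient of u^3 = Σ_{j} C(9,j)·(-1)^j·C(11,3-j)·3^(3-j) for j from 0 to 3.
= 4455 + (-4455) + 1188 + (-84) = 1104.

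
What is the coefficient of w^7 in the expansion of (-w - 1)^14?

The general term is C(14,j)·(-w)^j·(-1)^(14-j); the w^7 term has j = 7.
C(14,7) = 3432.
Coefficient = C(14,7) · (-1)^7 · (-1)^7 = 3432 · (-1) · (-1) = 3432.

3432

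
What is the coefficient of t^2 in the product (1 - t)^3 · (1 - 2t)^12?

339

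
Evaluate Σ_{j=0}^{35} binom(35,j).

34359738368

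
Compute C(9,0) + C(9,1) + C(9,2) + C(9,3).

130

1 + 9 + 36 + 84 = 130.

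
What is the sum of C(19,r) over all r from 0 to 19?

The entries of row 19 sum to 2^19 = 524288.

524288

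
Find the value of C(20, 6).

C(20,6) = (20·19·18·17·16·15) / 6! = 27907200 / 720 = 38760.

38760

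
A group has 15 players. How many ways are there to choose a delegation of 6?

5005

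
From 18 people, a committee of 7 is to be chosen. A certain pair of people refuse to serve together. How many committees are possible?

27456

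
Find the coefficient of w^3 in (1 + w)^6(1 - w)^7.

6

Coefficient of w^3 = Σ_{j} C(6,j)·1^j·C(7,3-j)·(-1)^(3-j) for j from 0 to 3.
= (-35) + 126 + (-105) + 20 = 6.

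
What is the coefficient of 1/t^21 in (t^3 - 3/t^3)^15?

-241805655

General term: C(15,j)·(t^3)^j·(-3/t^3)^(15-j), with t-exponent 3j − 3(15−j) = 6j − 45.
Set 6j − 45 = -21: j = 4.
C(15,4) = 1365; 1^4 = 1; (-3)^11 = -177147.
Coefficient = 1365 · 1 · (-177147) = -241805655.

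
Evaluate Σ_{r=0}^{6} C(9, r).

1 + 9 + 36 + 84 + 126 + 126 + 84 = 466.

466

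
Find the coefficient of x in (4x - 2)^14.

-458752

The general term is C(14,j)·(4x)^j·(-2)^(14-j); the x^1 term has j = 1.
C(14,1) = 14.
Coefficient = C(14,1) · 4^1 · (-2)^13 = 14 · 4 · (-8192) = -458752.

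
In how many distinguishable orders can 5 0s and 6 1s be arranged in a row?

Choose positions for the 0s: C(11,5) = 462.

462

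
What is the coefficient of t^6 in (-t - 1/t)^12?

220

General term: C(12,j)·(-t)^j·(-1/t)^(12-j), with t-exponent 1j − 1(12−j) = 2j − 12.
Set 2j − 12 = 6: j = 9.
C(12,9) = 220; (-1)^9 = -1; (-1)^3 = -1.
Coefficient = 220 · (-1) · (-1) = 220.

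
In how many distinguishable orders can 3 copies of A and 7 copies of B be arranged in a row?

120

Choose positions for the A's: C(10,3) = 120.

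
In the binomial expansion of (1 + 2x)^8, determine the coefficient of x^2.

112

The general term is C(8,j)·(1)^j·(2x)^(8-j); the x^2 term has j = 6.
C(8,6) = 28.
Coefficient = C(8,6) · 2^2 = 28 · 4 = 112.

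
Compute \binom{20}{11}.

C(20,11) = C(20,9) by symmetry.
C(20,9) = (20·19·18·17·16·15·14·13·12) / 9! = 60949324800 / 362880 = 167960.

167960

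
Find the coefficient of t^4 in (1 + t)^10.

210

The general term is C(10,j)·(1)^j·(t)^(10-j); the t^4 term has j = 6.
C(10,6) = 210.
Coefficient = C(10,6) = 210.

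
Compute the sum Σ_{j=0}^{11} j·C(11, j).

Differentiating (1+x)^11 and setting x=1: Σ j·C(11,j) = 11·2^10 = 11264.

11264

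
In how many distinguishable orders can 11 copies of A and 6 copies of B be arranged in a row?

Choose positions for the A's: C(17,11) = 12376.

12376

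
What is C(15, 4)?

1365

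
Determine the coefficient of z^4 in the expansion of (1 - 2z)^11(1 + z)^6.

Coefficient of z^4 = Σ_{j} C(11,j)·(-2)^j·C(6,4-j)·1^(4-j) for j from 0 to 4.
= 15 + (-440) + 3300 + (-7920) + 5280 = 235.

235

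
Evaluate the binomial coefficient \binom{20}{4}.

4845

C(20,4) = (20·19·18·17) / 4! = 116280 / 24 = 4845.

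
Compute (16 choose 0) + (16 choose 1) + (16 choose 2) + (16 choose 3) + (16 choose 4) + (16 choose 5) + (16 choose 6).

14893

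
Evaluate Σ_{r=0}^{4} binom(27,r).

20854

1 + 27 + 351 + 2925 + 17550 = 20854.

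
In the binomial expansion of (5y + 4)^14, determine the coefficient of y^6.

3075072000000

The general term is C(14,j)·(5y)^j·(4)^(14-j); the y^6 term has j = 6.
C(14,6) = 3003.
Coefficient = C(14,6) · 5^6 · 4^8 = 3003 · 15625 · 65536 = 3075072000000.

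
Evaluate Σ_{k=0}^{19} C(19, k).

Setting x = 1 in (1+x)^19 gives Σ C(19,k) = 2^19 = 524288.

524288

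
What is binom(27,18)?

C(27,18) = C(27,9) by symmetry.
C(27,9) = (27·26·25·24·23·22·21·20·19) / 9! = 1700755056000 / 362880 = 4686825.

4686825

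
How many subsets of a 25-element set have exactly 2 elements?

300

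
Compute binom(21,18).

1330

C(21,18) = C(21,3) by symmetry.
C(21,3) = (21·20·19) / 3! = 7980 / 6 = 1330.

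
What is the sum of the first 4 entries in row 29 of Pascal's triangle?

1 + 29 + 406 + 3654 = 4090.

4090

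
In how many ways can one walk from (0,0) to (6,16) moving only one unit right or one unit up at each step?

Each path is a sequence of 22 steps with 6 rights: C(22,6) = 74613.

74613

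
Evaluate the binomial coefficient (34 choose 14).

1391975640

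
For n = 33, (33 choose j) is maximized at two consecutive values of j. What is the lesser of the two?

For odd n = 33, C(33,j) peaks at j = (n−1)/2 and (n+1)/2; the lesser is 16.

16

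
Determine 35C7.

6724520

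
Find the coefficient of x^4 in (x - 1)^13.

The general term is C(13,j)·(x)^j·(-1)^(13-j); the x^4 term has j = 4.
C(13,4) = 715.
Coefficient = C(13,4) · (-1)^9 = 715 · (-1) = -715.

-715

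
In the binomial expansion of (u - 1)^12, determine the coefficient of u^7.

-792

The general term is C(12,j)·(u)^j·(-1)^(12-j); the u^7 term has j = 7.
C(12,7) = 792.
Coefficient = C(12,7) · (-1)^5 = 792 · (-1) = -792.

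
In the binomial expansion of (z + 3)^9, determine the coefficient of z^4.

30618

The general term is C(9,j)·(z)^j·(3)^(9-j); the z^4 term has j = 4.
C(9,4) = 126.
Coefficient = C(9,4) · 3^5 = 126 · 243 = 30618.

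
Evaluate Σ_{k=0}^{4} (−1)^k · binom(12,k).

The partial alternating sum Σ_{k=0}^{4} (−1)^k C(12,k) = (−1)^4 C(11,4) = 330.

330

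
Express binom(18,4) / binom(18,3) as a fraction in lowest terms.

15/4

C(n,k+1)/C(n,k) = (n−k)/(k+1) = (18−3)/(3+1) = 15/4.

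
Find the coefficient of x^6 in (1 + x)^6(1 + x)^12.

18564

Coefficient of x^6 = Σ_{j} C(6,j)·C(12,6-j) for j from 0 to 6.
= 924 + 4752 + 7425 + 4400 + 990 + 72 + 1 = 18564.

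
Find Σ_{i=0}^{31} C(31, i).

2147483648

The entries of row 31 sum to 2^31 = 2147483648.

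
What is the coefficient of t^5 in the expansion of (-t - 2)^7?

-84

The general term is C(7,j)·(-t)^j·(-2)^(7-j); the t^5 term has j = 5.
C(7,5) = 21.
Coefficient = C(7,5) · (-1)^5 · (-2)^2 = 21 · (-1) · 4 = -84.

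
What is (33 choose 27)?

1107568

C(33,27) = C(33,6) by symmetry.
C(33,6) = (33·32·31·30·29·28) / 6! = 797448960 / 720 = 1107568.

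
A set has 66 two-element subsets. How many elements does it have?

12

n(n−1)/2 = 66 ⇒ n(n−1) = 132. Since 12·11 = 132, n = 12.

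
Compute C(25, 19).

177100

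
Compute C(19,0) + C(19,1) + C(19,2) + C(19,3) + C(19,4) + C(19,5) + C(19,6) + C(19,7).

94184

1 + 19 + 171 + 969 + 3876 + 11628 + 27132 + 50388 = 94184.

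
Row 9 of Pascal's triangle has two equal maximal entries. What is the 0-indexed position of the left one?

4

For odd n = 9, C(9,r) peaks at r = (n−1)/2 and (n+1)/2; the lower is 4.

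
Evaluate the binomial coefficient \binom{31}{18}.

206253075

C(31,18) = C(31,13) by symmetry.
C(31,13) = (31·30·29·28·27·26·25·24·23·22·21·20·19) / 13! = 1284342188088960000 / 6227020800 = 206253075.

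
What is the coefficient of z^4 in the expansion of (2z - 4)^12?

519045120

The general term is C(12,j)·(2z)^j·(-4)^(12-j); the z^4 term has j = 4.
C(12,4) = 495.
Coefficient = C(12,4) · 2^4 · (-4)^8 = 495 · 16 · 65536 = 519045120.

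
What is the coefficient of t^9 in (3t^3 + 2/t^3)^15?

General term: C(15,j)·(3t^3)^j·(2/t^3)^(15-j), with t-exponent 3j − 3(15−j) = 6j − 45.
Set 6j − 45 = 9: j = 9.
C(15,9) = 5005; 3^9 = 19683; 2^6 = 64.
Coefficient = 5005 · 19683 · 64 = 6304858560.

6304858560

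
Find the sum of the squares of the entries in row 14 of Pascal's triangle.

40116600

By Vandermonde's identity, Σ C(14,j)² = C(28,14) = 40116600.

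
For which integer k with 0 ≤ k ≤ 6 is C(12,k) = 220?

3

C(12,k) increases on 0 ≤ k ≤ 6. C(12,2) = 66 and C(12,3) = 220, so k = 3.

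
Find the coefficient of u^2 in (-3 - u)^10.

The general term is C(10,j)·(-3)^j·(-u)^(10-j); the u^2 term has j = 8.
C(10,8) = 45.
Coefficient = C(10,8) · (-3)^8 = 45 · 6561 = 295245.

295245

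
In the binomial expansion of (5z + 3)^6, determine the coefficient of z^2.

The general term is C(6,j)·(5z)^j·(3)^(6-j); the z^2 term has j = 2.
C(6,2) = 15.
Coefficient = C(6,2) · 5^2 · 3^4 = 15 · 25 · 81 = 30375.

30375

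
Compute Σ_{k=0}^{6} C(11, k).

1486

1 + 11 + 55 + 165 + 330 + 462 + 462 = 1486.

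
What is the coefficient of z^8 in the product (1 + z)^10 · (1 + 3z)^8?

4360590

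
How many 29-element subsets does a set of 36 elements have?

C(36,29) = C(36,7) by symmetry.
C(36,7) = (36·35·34·33·32·31·30) / 7! = 42072307200 / 5040 = 8347680.

8347680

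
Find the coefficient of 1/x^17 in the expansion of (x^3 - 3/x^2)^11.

649539

General term: C(11,j)·(x^3)^j·(-3/x^2)^(11-j), with x-exponent 3j − 2(11−j) = 5j − 22.
Set 5j − 22 = -17: j = 1.
C(11,1) = 11; 1^1 = 1; (-3)^10 = 59049.
Coefficient = 11 · 1 · 59049 = 649539.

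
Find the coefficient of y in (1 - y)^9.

-9

The general term is C(9,j)·(1)^j·(-y)^(9-j); the y^1 term has j = 8.
C(9,8) = 9.
Coefficient = C(9,8) · (-1)^1 = 9 · (-1) = -9.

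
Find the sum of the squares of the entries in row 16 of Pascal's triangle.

Σ C(16,j)² is the coefficient of x^16 in (1+x)^16(1+x)^16 = (1+x)^32, i.e. C(32,16) = 601080390.

601080390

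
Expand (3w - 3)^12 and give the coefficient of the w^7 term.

The general term is C(12,j)·(3w)^j·(-3)^(12-j); the w^7 term has j = 7.
C(12,7) = 792.
Coefficient = C(12,7) · 3^7 · (-3)^5 = 792 · 2187 · (-243) = -420901272.

-420901272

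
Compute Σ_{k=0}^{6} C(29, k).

621616

1 + 29 + 406 + 3654 + 23751 + 118755 + 475020 = 621616.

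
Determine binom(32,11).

129024480

C(32,11) = (32·31·30·29·28·27·26·25·24·23·22) / 11! = 5150244363264000 / 39916800 = 129024480.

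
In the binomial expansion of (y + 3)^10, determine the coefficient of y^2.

The general term is C(10,j)·(y)^j·(3)^(10-j); the y^2 term has j = 2.
C(10,2) = 45.
Coefficient = C(10,2) · 3^8 = 45 · 6561 = 295245.

295245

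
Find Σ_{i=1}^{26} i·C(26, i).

872415232

Since i·C(26,i) = 26·C(25,i−1), the sum is 26·2^25 = 26·33554432 = 872415232.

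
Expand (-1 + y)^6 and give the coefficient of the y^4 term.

15

The general term is C(6,j)·(-1)^j·(y)^(6-j); the y^4 term has j = 2.
C(6,2) = 15.
Coefficient = C(6,2) = 15.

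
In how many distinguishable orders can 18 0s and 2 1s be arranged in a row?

190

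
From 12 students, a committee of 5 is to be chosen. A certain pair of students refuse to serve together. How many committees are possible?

All 5-subsets: C(12,5) = 792. Those containing both fixed elements: C(10,3) = 120.
792 − 120 = 672.

672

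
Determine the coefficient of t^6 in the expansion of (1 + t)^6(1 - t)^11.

Coefficient of t^6 = Σ_{j} C(6,j)·1^j·C(11,6-j)·(-1)^(6-j) for j from 0 to 6.
= 462 + (-2772) + 4950 + (-3300) + 825 + (-66) + 1 = 100.

100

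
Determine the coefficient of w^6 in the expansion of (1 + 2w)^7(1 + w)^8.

Coefficient of w^6 = Σ_{j} C(7,j)·2^j·C(8,6-j)·1^(6-j) for j from 0 to 6.
= 28 + 784 + 5880 + 15680 + 15680 + 5376 + 448 = 43876.

43876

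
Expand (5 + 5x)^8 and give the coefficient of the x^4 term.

The general term is C(8,j)·(5)^j·(5x)^(8-j); the x^4 term has j = 4.
C(8,4) = 70.
Coefficient = C(8,4) · 5^4 · 5^4 = 70 · 625 · 625 = 27343750.

27343750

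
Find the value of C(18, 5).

C(18,5) = (18·17·16·15·14) / 5! = 1028160 / 120 = 8568.

8568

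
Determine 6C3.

20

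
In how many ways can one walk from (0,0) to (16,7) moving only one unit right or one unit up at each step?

245157

Each path is a sequence of 23 steps with 16 rights: C(23,16) = 245157.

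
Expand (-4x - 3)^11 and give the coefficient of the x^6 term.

The general term is C(11,j)·(-4x)^j·(-3)^(11-j); the x^6 term has j = 6.
C(11,6) = 462.
Coefficient = C(11,6) · (-4)^6 · (-3)^5 = 462 · 4096 · (-243) = -459841536.

-459841536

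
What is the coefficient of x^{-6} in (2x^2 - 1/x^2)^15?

-320320

General term: C(15,j)·(2x^2)^j·(-1/x^2)^(15-j), with x-exponent 2j − 2(15−j) = 4j − 30.
Set 4j − 30 = -6: j = 6.
C(15,6) = 5005; 2^6 = 64; (-1)^9 = -1.
Coefficient = 5005 · 64 · (-1) = -320320.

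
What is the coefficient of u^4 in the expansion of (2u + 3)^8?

The general term is C(8,j)·(2u)^j·(3)^(8-j); the u^4 term has j = 4.
C(8,4) = 70.
Coefficient = C(8,4) · 2^4 · 3^4 = 70 · 16 · 81 = 90720.

90720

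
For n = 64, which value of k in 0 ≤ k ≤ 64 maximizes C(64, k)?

32

C(64,k) is maximized at k = 64/2 = 32.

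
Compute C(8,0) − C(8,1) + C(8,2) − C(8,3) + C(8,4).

35

The partial alternating sum Σ_{k=0}^{4} (−1)^k C(8,k) = (−1)^4 C(7,4) = 35.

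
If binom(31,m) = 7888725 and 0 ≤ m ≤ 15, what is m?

8

C(31,m) increases on 0 ≤ m ≤ 15. C(31,7) = 2629575 and C(31,8) = 7888725, so m = 8.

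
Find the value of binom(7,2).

21

C(7,2) = (7·6) / 2! = 42 / 2 = 21.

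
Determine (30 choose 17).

C(30,17) = C(30,13) by symmetry.
C(30,13) = (30·29·28·27·26·25·24·23·22·21·20·19·18) / 13! = 745747076954880000 / 6227020800 = 119759850.

119759850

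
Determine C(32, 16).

C(32,16) = (32·31·30·29·28·27·26·25·24·23·22·21·20·19·18·17) / 16! = 12576278705767096320000 / 20922789888000 = 601080390.

601080390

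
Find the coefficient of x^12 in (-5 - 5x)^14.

The general term is C(14,j)·(-5)^j·(-5x)^(14-j); the x^12 term has j = 2.
C(14,2) = 91.
Coefficient = C(14,2) · (-5)^2 · (-5)^12 = 91 · 25 · 244140625 = 555419921875.

555419921875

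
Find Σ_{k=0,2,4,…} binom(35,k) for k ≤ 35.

Half of (1+1)^35 + (1−1)^35 gives the even-index sum: 2^34 = 17179869184.

17179869184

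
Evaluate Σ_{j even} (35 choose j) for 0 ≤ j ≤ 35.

Even-j terms of row 35 sum to 2^34 = 17179869184.

17179869184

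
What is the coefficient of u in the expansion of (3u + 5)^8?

The general term is C(8,j)·(3u)^j·(5)^(8-j); the u^1 term has j = 1.
C(8,1) = 8.
Coefficient = C(8,1) · 3^1 · 5^7 = 8 · 3 · 78125 = 1875000.

1875000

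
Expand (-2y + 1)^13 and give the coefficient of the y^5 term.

The general term is C(13,j)·(-2y)^j·(1)^(13-j); the y^5 term has j = 5.
C(13,5) = 1287.
Coefficient = C(13,5) · (-2)^5 = 1287 · (-32) = -41184.

-41184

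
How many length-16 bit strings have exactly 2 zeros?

120

Choose the 2 positions: C(16,2) = 120.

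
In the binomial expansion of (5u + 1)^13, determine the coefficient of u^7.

134062500

The general term is C(13,j)·(5u)^j·(1)^(13-j); the u^7 term has j = 7.
C(13,7) = 1716.
Coefficient = C(13,7) · 5^7 = 1716 · 78125 = 134062500.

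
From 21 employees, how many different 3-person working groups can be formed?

This is C(21,3) = 1330.

1330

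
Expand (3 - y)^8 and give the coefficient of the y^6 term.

252

The general term is C(8,j)·(3)^j·(-y)^(8-j); the y^6 term has j = 2.
C(8,2) = 28.
Coefficient = C(8,2) · 3^2 = 28 · 9 = 252.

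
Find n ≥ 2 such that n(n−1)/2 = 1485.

55

n(n−1)/2 = 1485 ⇒ n(n−1) = 2970. Since 55·54 = 2970, n = 55.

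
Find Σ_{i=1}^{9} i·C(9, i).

2304

Since i·C(9,i) = 9·C(8,i−1), the sum is 9·2^8 = 9·256 = 2304.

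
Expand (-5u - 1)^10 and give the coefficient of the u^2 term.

The general term is C(10,j)·(-5u)^j·(-1)^(10-j); the u^2 term has j = 2.
C(10,2) = 45.
Coefficient = C(10,2) · (-5)^2 = 45 · 25 = 1125.

1125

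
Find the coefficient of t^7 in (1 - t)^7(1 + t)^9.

-70

Coefficient of t^7 = Σ_{j} C(7,j)·(-1)^j·C(9,7-j)·1^(7-j) for j from 0 to 7.
= 36 + (-588) + 2646 + (-4410) + 2940 + (-756) + 63 + (-1) = -70.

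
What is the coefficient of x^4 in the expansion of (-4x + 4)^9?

The general term is C(9,j)·(-4x)^j·(4)^(9-j); the x^4 term has j = 4.
C(9,4) = 126.
Coefficient = C(9,4) · (-4)^4 · 4^5 = 126 · 256 · 1024 = 33030144.

33030144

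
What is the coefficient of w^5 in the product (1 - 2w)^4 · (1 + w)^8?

Coefficient of w^5 = Σ_{j} C(4,j)·(-2)^j·C(8,5-j)·1^(5-j) for j from 0 to 4.
= 56 + (-560) + 1344 + (-896) + 128 = 72.

72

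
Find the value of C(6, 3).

20

C(6,3) = (6·5·4) / 3! = 120 / 6 = 20.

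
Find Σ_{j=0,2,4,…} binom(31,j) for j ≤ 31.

Even-j terms of row 31 sum to 2^30 = 1073741824.

1073741824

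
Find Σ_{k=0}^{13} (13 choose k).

The entries of row 13 sum to 2^13 = 8192.

8192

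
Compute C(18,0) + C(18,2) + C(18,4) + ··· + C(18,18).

131072

Half of (1+1)^18 + (1−1)^18 gives the even-index sum: 2^17 = 131072.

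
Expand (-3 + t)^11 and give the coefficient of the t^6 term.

-112266

The general term is C(11,j)·(-3)^j·(t)^(11-j); the t^6 term has j = 5.
C(11,5) = 462.
Coefficient = C(11,5) · (-3)^5 = 462 · (-243) = -112266.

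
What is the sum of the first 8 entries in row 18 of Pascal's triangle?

63004

1 + 18 + 153 + 816 + 3060 + 8568 + 18564 + 31824 = 63004.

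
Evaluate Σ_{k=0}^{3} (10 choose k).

176

1 + 10 + 45 + 120 = 176.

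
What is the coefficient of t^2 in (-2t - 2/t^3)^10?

46080

General term: C(10,j)·(-2t)^j·(-2/t^3)^(10-j), with t-exponent 1j − 3(10−j) = 4j − 30.
Set 4j − 30 = 2: j = 8.
C(10,8) = 45; (-2)^8 = 256; (-2)^2 = 4.
Coefficient = 45 · 256 · 4 = 46080.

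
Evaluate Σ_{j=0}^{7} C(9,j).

502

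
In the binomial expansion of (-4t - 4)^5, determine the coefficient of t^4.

-5120

The general term is C(5,j)·(-4t)^j·(-4)^(5-j); the t^4 term has j = 4.
C(5,4) = 5.
Coefficient = C(5,4) · (-4)^4 · (-4)^1 = 5 · 256 · (-4) = -5120.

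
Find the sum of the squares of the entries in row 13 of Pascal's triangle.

Σ C(13,k)² is the coefficient of x^13 in (1+x)^13(1+x)^13 = (1+x)^26, i.e. C(26,13) = 10400600.

10400600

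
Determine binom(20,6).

38760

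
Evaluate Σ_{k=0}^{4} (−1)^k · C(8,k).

35

The partial alternating sum Σ_{k=0}^{4} (−1)^k C(8,k) = (−1)^4 C(7,4) = 35.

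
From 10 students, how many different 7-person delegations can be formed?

120

This is C(10,7) = 120.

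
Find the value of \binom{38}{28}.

472733756

C(38,28) = C(38,10) by symmetry.
C(38,10) = (38·37·36·35·34·33·32·31·30·29) / 10! = 1715456253772800 / 3628800 = 472733756.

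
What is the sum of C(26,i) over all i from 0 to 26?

The entries of row 26 sum to 2^26 = 67108864.

67108864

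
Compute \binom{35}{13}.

1476337800

C(35,13) = (35·34·33·32·31·30·29·28·27·26·25·24·23) / 13! = 9193186188426240000 / 6227020800 = 1476337800.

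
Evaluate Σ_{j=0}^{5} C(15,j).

4944

1 + 15 + 105 + 455 + 1365 + 3003 = 4944.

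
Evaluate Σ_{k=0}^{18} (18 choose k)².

9075135300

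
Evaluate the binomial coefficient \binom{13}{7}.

C(13,7) = C(13,6) by symmetry.
C(13,6) = (13·12·11·10·9·8) / 6! = 1235520 / 720 = 1716.

1716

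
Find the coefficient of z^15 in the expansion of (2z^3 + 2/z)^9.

43008

General term: C(9,j)·(2z^3)^j·(2/z)^(9-j), with z-exponent 3j − 1(9−j) = 4j − 9.
Set 4j − 9 = 15: j = 6.
C(9,6) = 84; 2^6 = 64; 2^3 = 8.
Coefficient = 84 · 64 · 8 = 43008.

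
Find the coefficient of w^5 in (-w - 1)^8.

The general term is C(8,j)·(-w)^j·(-1)^(8-j); the w^5 term has j = 5.
C(8,5) = 56.
Coefficient = C(8,5) · (-1)^5 · (-1)^3 = 56 · (-1) · (-1) = 56.

56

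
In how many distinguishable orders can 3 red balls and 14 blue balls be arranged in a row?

Choose positions for the red balls: C(17,3) = 680.

680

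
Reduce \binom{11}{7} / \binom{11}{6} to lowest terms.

5/7

C(n,k+1)/C(n,k) = (n−k)/(k+1) = (11−6)/(6+1) = 5/7.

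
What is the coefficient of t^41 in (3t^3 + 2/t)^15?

General term: C(15,j)·(3t^3)^j·(2/t)^(15-j), with t-exponent 3j − 1(15−j) = 4j − 15.
Set 4j − 15 = 41: j = 14.
C(15,14) = 15; 3^14 = 4782969; 2^1 = 2.
Coefficient = 15 · 4782969 · 2 = 143489070.

143489070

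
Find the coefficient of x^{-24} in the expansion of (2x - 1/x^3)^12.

-1760

General term: C(12,j)·(2x)^j·(-1/x^3)^(12-j), with x-exponent 1j − 3(12−j) = 4j − 36.
Set 4j − 36 = -24: j = 3.
C(12,3) = 220; 2^3 = 8; (-1)^9 = -1.
Coefficient = 220 · 8 · (-1) = -1760.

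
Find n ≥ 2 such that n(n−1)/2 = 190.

20

n(n−1)/2 = 190 ⇒ n(n−1) = 380. Since 20·19 = 380, n = 20.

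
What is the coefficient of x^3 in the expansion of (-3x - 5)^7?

-590625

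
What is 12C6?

924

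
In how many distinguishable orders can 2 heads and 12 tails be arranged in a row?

Choose positions for the heads: C(14,2) = 91.

91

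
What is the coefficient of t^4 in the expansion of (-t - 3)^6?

135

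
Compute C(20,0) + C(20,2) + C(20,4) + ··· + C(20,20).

524288

Even-i terms of row 20 sum to 2^19 = 524288.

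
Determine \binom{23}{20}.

C(23,20) = C(23,3) by symmetry.
C(23,3) = (23·22·21) / 3! = 10626 / 6 = 1771.

1771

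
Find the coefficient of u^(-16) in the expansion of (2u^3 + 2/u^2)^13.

General term: C(13,j)·(2u^3)^j·(2/u^2)^(13-j), with u-exponent 3j − 2(13−j) = 5j − 26.
Set 5j − 26 = -16: j = 2.
C(13,2) = 78; 2^2 = 4; 2^11 = 2048.
Coefficient = 78 · 4 · 2048 = 638976.

638976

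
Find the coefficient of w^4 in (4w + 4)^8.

The general term is C(8,j)·(4w)^j·(4)^(8-j); the w^4 term has j = 4.
C(8,4) = 70.
Coefficient = C(8,4) · 4^4 · 4^4 = 70 · 256 · 256 = 4587520.

4587520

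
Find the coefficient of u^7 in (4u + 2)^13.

1799356416

The general term is C(13,j)·(4u)^j·(2)^(13-j); the u^7 term has j = 7.
C(13,7) = 1716.
Coefficient = C(13,7) · 4^7 · 2^6 = 1716 · 16384 · 64 = 1799356416.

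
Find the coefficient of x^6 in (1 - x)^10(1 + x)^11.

-120

Coefficient of x^6 = Σ_{j} C(10,j)·(-1)^j·C(11,6-j)·1^(6-j) for j from 0 to 6.
= 462 + (-4620) + 14850 + (-19800) + 11550 + (-2772) + 210 = -120.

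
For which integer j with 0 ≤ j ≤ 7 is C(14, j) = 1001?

4

C(14,j) increases on 0 ≤ j ≤ 7. C(14,3) = 364 and C(14,4) = 1001, so j = 4.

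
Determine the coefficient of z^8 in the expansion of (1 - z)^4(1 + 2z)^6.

-144

Coefficient of z^8 = Σ_{j} C(4,j)·(-1)^j·C(6,8-j)·2^(8-j) for j from 2 to 4.
= 384 + (-768) + 240 = -144.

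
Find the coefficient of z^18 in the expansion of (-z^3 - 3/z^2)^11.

General term: C(11,j)·(-z^3)^j·(-3/z^2)^(11-j), with z-exponent 3j − 2(11−j) = 5j − 22.
Set 5j − 22 = 18: j = 8.
C(11,8) = 165; (-1)^8 = 1; (-3)^3 = -27.
Coefficient = 165 · 1 · (-27) = -4455.

-4455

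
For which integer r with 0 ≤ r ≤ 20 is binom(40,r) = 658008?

5

C(40,r) increases on 0 ≤ r ≤ 20. C(40,4) = 91390 and C(40,5) = 658008, so r = 5.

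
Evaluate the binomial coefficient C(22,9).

C(22,9) = (22·21·20·19·18·17·16·15·14) / 9! = 180503769600 / 362880 = 497420.

497420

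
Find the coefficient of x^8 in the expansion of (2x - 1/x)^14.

-745472

General term: C(14,j)·(2x)^j·(-1/x)^(14-j), with x-exponent 1j − 1(14−j) = 2j − 14.
Set 2j − 14 = 8: j = 11.
C(14,11) = 364; 2^11 = 2048; (-1)^3 = -1.
Coefficient = 364 · 2048 · (-1) = -745472.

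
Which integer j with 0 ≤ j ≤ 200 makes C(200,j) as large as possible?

100

C(200,j) is maximized at j = 200/2 = 100.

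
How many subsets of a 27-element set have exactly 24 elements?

Choose the 24 positions: C(27,24) = 2925.

2925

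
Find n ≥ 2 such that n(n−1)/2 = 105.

15

n(n−1)/2 = 105 ⇒ n(n−1) = 210. Since 15·14 = 210, n = 15.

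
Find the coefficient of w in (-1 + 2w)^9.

18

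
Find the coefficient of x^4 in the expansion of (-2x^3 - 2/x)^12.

General term: C(12,j)·(-2x^3)^j·(-2/x)^(12-j), with x-exponent 3j − 1(12−j) = 4j − 12.
Set 4j − 12 = 4: j = 4.
C(12,4) = 495; (-2)^4 = 16; (-2)^8 = 256.
Coefficient = 495 · 16 · 256 = 2027520.

2027520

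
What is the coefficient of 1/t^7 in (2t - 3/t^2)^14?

General term: C(14,j)·(2t)^j·(-3/t^2)^(14-j), with t-exponent 1j − 2(14−j) = 3j − 28.
Set 3j − 28 = -7: j = 7.
C(14,7) = 3432; 2^7 = 128; (-3)^7 = -2187.
Coefficient = 3432 · 128 · (-2187) = -960740352.

-960740352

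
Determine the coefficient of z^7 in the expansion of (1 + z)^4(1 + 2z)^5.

592

Coefficient of z^7 = Σ_{j} C(4,j)·1^j·C(5,7-j)·2^(7-j) for j from 2 to 4.
= 192 + 320 + 80 = 592.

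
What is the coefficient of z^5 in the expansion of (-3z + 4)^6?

-5832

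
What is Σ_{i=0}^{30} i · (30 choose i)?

Differentiating (1+x)^30 and setting x=1: Σ i·C(30,i) = 30·2^29 = 16106127360.

16106127360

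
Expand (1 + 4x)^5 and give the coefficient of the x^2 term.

The general term is C(5,j)·(1)^j·(4x)^(5-j); the x^2 term has j = 3.
C(5,3) = 10.
Coefficient = C(5,3) · 4^2 = 10 · 16 = 160.

160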